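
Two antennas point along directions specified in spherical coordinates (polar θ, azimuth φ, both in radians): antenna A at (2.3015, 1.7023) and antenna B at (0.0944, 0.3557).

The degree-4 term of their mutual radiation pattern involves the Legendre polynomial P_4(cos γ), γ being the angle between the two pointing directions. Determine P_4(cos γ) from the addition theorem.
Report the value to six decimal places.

Summing Y*_{l m}(θ₁,φ₁)·Y_{l m}(θ₂,φ₂) over m ∈ [−4, 4]; prefactor 4π/(2·4+1) = 1.396263:
  m=-4: Y*=(0.117708, 0.068338)  Y=(0.000005, -0.000035)  product (0.000003, -0.000004)
  m=-3: Y*=(-0.132605, 0.318503)  Y=(0.000504, -0.000914)  product (0.000224, 0.000282)
  m=-2: Y*=(-0.379405, -0.102153)  Y=(0.013368, -0.011523)  product (-0.006249, 0.003006)
  m=-1: Y*=(0.003635, -0.027483)  Y=(0.163874, -0.060880)  product (-0.001077, -0.004725)
  m=+0: Y*=(-0.361643, -0.000000)  Y=(0.808981, 0.000000)  product (-0.292562, -0.000000)
  m=+1: Y*=(-0.003635, -0.027483)  Y=(-0.163874, -0.060880)  product (-0.001077, 0.004725)
  m=+2: Y*=(-0.379405, 0.102153)  Y=(0.013368, 0.011523)  product (-0.006249, -0.003006)
  m=+3: Y*=(0.132605, 0.318503)  Y=(-0.000504, -0.000914)  product (0.000224, -0.000282)
  m=+4: Y*=(0.117708, -0.068338)  Y=(0.000005, 0.000035)  product (0.000003, 0.000004)
Σ over m = (-0.306760, -0.000000); ×(4π/9) → (-0.428318, -0.000000). Real part: -0.428318

-0.428318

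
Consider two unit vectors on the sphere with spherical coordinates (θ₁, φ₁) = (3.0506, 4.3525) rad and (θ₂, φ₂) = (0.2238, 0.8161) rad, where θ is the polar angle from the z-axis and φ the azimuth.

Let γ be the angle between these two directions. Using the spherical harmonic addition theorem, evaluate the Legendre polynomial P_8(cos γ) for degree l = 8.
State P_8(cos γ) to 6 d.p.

Term-by-term m-sum for l=8 (normalisation 4π/17 = 0.739198):
  m=-8: (-0.000000, -0.000000) × (0.000003, -0.000001) = (-0.000000, -0.000000)  (running Σ = (-0.000000, -0.000000))
  m=-7: (-0.000000, 0.000000) × (0.000045, 0.000029) = (-0.000000, 0.000000)  (running Σ = (-0.000000, 0.000000))
  m=-6: (0.000002, 0.000002) × (0.000109, 0.000586) = (-0.000000, 0.000000)  (running Σ = (-0.000000, 0.000000))
  m=-5: (0.000058, -0.000014) × (-0.002840, 0.003879) = (-0.000000, 0.000000)  (running Σ = (-0.000000, 0.000000))
  m=-4: (0.000118, -0.000895) × (-0.028538, 0.003522) = (-0.000000, 0.000026)  (running Σ = (-0.000000, 0.000026))
  m=-3: (-0.008962, -0.004793) × (-0.096912, -0.080523) = (0.000483, 0.001186)  (running Σ = (0.000482, 0.001212))
  m=-2: (-0.061213, 0.053664) × (-0.023406, -0.380702) = (0.021863, 0.022048)  (running Σ = (0.022345, 0.023260))
  m=-1: (0.146737, 0.389972) × (0.465032, -0.494500) = (0.261079, 0.108788)  (running Σ = (0.283424, 0.132048))
  m=0: (0.996060, -0.000000) × (0.326851, 0.000000) = (0.325563, 0.000000)  (running Σ = (0.608987, 0.132048))
  m=1: (-0.146737, 0.389972) × (-0.465032, -0.494500) = (0.261079, -0.108788)  (running Σ = (0.870066, 0.023260))
  m=2: (-0.061213, -0.053664) × (-0.023406, 0.380702) = (0.021863, -0.022048)  (running Σ = (0.891928, 0.001212))
  m=3: (0.008962, -0.004793) × (0.096912, -0.080523) = (0.000483, -0.001186)  (running Σ = (0.892411, 0.000026))
  m=4: (0.000118, 0.000895) × (-0.028538, -0.003522) = (-0.000000, -0.000026)  (running Σ = (0.892410, 0.000000))
  m=5: (-0.000058, -0.000014) × (0.002840, 0.003879) = (-0.000000, -0.000000)  (running Σ = (0.892410, 0.000000))
  m=6: (0.000002, -0.000002) × (0.000109, -0.000586) = (-0.000000, -0.000000)  (running Σ = (0.892410, 0.000000))
  m=7: (0.000000, 0.000000) × (-0.000045, 0.000029) = (-0.000000, -0.000000)  (running Σ = (0.892410, -0.000000))
  m=8: (-0.000000, 0.000000) × (0.000003, 0.000001) = (-0.000000, 0.000000)  (running Σ = (0.892410, -0.000000))
Accumulated sum (0.892410, -0.000000); after 4π/(2l+1) scaling, (0.659668, -0.000000) ⇒ P_8 = 0.659668

0.659668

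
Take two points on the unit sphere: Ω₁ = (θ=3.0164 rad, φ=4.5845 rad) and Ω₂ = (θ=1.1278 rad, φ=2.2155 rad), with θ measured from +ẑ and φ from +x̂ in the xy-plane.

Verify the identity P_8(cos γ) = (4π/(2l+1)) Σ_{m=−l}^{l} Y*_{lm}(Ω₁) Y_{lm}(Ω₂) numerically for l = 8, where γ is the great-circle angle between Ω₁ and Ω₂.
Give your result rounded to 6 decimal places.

Summing Y*_{l m}(θ₁,φ₁)·Y_{l m}(θ₂,φ₂) over m ∈ [−8, 8]; prefactor 4π/(2·8+1) = 0.739198:
  m=-8: (0.000000, -0.000000) × (0.098545, 0.206507) = (0.000000, 0.000000)  (running Σ = (0.000000, 0.000000))
  m=-7: (-0.000001, -0.000001) × (-0.425631, -0.086042) = (0.000000, 0.000000)  (running Σ = (0.000000, 0.000000))
  m=-6: (-0.000014, 0.000014) × (0.268699, -0.238837) = (-0.000001, 0.000007)  (running Σ = (-0.000000, 0.000007))
  m=-5: (0.000172, 0.000231) × (-0.004188, -0.051005) = (0.000011, -0.000010)  (running Σ = (0.000011, -0.000002))
  m=-4: (0.002753, -0.001546) × (0.301741, 0.190346) = (0.001125, 0.000058)  (running Σ = (0.001136, 0.000055))
  m=-3: (-0.009599, -0.023779) × (-0.118872, 0.045194) = (0.002216, 0.002393)  (running Σ = (0.003351, 0.002448))
  m=-2: (-0.142677, 0.037311) × (-0.082085, 0.283972) = (0.001116, -0.043579)  (running Σ = (0.004468, -0.041131))
  m=-1: (0.068278, 0.530968) × (-0.114505, -0.152291) = (0.073044, -0.071196)  (running Σ = (0.077511, -0.112327))
  m=0: (0.857209, -0.000000) × (-0.270156, 0.000000) = (-0.231580, 0.000000)  (running Σ = (-0.154069, -0.112327))
  m=1: (-0.068278, 0.530968) × (0.114505, -0.152291) = (0.073044, 0.071196)  (running Σ = (-0.081025, -0.041131))
  m=2: (-0.142677, -0.037311) × (-0.082085, -0.283972) = (0.001116, 0.043579)  (running Σ = (-0.079909, 0.002448))
  m=3: (0.009599, -0.023779) × (0.118872, 0.045194) = (0.002216, -0.002393)  (running Σ = (-0.077693, 0.000055))
  m=4: (0.002753, 0.001546) × (0.301741, -0.190346) = (0.001125, -0.000058)  (running Σ = (-0.076568, -0.000002))
  m=5: (-0.000172, 0.000231) × (0.004188, -0.051005) = (0.000011, 0.000010)  (running Σ = (-0.076557, 0.000007))
  m=6: (-0.000014, -0.000014) × (0.268699, 0.238837) = (-0.000001, -0.000007)  (running Σ = (-0.076558, 0.000000))
  m=7: (0.000001, -0.000001) × (0.425631, -0.086042) = (0.000000, -0.000000)  (running Σ = (-0.076557, 0.000000))
  m=8: (0.000000, 0.000000) × (0.098545, -0.206507) = (0.000000, -0.000000)  (running Σ = (-0.076557, 0.000000))
Accumulated sum (-0.076557, 0.000000); after 4π/(2l+1) scaling, (-0.056591, 0.000000) ⇒ P_8 = -0.056591

-0.056591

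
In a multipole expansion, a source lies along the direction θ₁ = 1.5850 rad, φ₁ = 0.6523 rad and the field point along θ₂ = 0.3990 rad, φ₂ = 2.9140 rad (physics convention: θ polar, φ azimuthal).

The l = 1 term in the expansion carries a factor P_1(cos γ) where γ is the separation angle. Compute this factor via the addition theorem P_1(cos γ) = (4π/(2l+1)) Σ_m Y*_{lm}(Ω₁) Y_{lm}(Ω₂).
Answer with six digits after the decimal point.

Term-by-term m-sum for l=1 (normalisation 4π/3 = 4.188790):
  term(m=-1) = -0.029548-0.035735i   from Y*(Ω₁)=+0.274533+0.209699i, Y(Ω₂)=-0.130762-0.030285i
  term(m=+0) = -0.003124-0.000000i   from Y*(Ω₁)=-0.006940-0.000000i, Y(Ω₂)=+0.450223+0.000000i
  term(m=+1) = -0.029548+0.035735i   from Y*(Ω₁)=-0.274533+0.209699i, Y(Ω₂)=+0.130762-0.030285i
Σ over m = -0.062220+0.000000i; ×(4π/3) → -0.260626+0.000000i. Real part: -0.260626

-0.260626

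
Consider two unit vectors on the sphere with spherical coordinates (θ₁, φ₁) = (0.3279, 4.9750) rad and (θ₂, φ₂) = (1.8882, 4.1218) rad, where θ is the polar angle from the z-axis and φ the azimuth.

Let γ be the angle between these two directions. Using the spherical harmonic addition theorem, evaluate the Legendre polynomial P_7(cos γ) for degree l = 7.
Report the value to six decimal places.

0.190051

Summing Y*_{l m}(θ₁,φ₁)·Y_{l m}(θ₂,φ₂) over m ∈ [−7, 7]; prefactor 4π/(2·7+1) = 0.837758:
  [-7]  conj(Y_{7,-7})(Ω₁) = -0.00017 - 0.00005j ; Y_{7,-7}(Ω₂) = -0.29253 + 0.19093j ; Δ = 0.00006 - 0.00002j
  [-6]  conj(Y_{7,-6})(Ω₁) = 0.00001 - 0.00198j ; Y_{7,-6}(Ω₂) = -0.39516 - 0.16797j ; Δ = -0.00034 + 0.00078j
  [-5]  conj(Y_{7,-5})(Ω₁) = 0.01309 - 0.00345j ; Y_{7,-5}(Ω₂) = -0.01418 - 0.07428j ; Δ = -0.00044 - 0.00092j
  [-4]  conj(Y_{7,-4})(Ω₁) = 0.03215 + 0.05610j ; Y_{7,-4}(Ω₂) = -0.23015 + 0.22733j ; Δ = -0.02015 - 0.00560j
  [-3]  conj(Y_{7,-3})(Ω₁) = -0.15382 + 0.15307j ; Y_{7,-3}(Ω₂) = -0.19262 - 0.03924j ; Δ = 0.03563 - 0.02345j
  [-2]  conj(Y_{7,-2})(Ω₁) = -0.41584 - 0.24099j ; Y_{7,-2}(Ω₂) = 0.09445 + 0.23003j ; Δ = 0.01616 - 0.11842j
  [-1]  conj(Y_{7,-1})(Ω₁) = 0.14544 - 0.54103j ; Y_{7,-1}(Ω₂) = -0.13009 + 0.19405j ; Δ = 0.08607 + 0.09861j
  [+0]  conj(Y_{7,0})(Ω₁) = -0.03181 + 0.00000j ; Y_{7,0}(Ω₂) = 0.22368 + 0.00000j ; Δ = -0.00711 + 0.00000j
  [+1]  conj(Y_{7,1})(Ω₁) = -0.14544 - 0.54103j ; Y_{7,1}(Ω₂) = 0.13009 + 0.19405j ; Δ = 0.08607 - 0.09861j
  [+2]  conj(Y_{7,2})(Ω₁) = -0.41584 + 0.24099j ; Y_{7,2}(Ω₂) = 0.09445 - 0.23003j ; Δ = 0.01616 + 0.11842j
  [+3]  conj(Y_{7,3})(Ω₁) = 0.15382 + 0.15307j ; Y_{7,3}(Ω₂) = 0.19262 - 0.03924j ; Δ = 0.03563 + 0.02345j
  [+4]  conj(Y_{7,4})(Ω₁) = 0.03215 - 0.05610j ; Y_{7,4}(Ω₂) = -0.23015 - 0.22733j ; Δ = -0.02015 + 0.00560j
  [+5]  conj(Y_{7,5})(Ω₁) = -0.01309 - 0.00345j ; Y_{7,5}(Ω₂) = 0.01418 - 0.07428j ; Δ = -0.00044 + 0.00092j
  [+6]  conj(Y_{7,6})(Ω₁) = 0.00001 + 0.00198j ; Y_{7,6}(Ω₂) = -0.39516 + 0.16797j ; Δ = -0.00034 - 0.00078j
  [+7]  conj(Y_{7,7})(Ω₁) = 0.00017 - 0.00005j ; Y_{7,7}(Ω₂) = 0.29253 + 0.19093j ; Δ = 0.00006 + 0.00002j
Accumulated sum 0.22686 + 0.00000j; after 4π/(2l+1) scaling, 0.19005 + 0.00000j ⇒ P_7 = 0.190051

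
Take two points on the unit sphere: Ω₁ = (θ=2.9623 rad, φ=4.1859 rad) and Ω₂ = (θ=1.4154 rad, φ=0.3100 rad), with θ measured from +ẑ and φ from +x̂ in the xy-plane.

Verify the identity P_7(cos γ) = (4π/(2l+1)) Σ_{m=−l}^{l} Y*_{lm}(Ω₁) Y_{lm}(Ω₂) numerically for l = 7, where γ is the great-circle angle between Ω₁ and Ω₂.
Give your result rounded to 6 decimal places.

0.247476

Term-by-term m-sum for l=7 (normalisation 4π/15 = 0.837758):
  [-7]  conj(Y_{7,-7})(Ω₁) = -0.000001-0.000002i ; Y_{7,-7}(Ω₂) = -0.259070-0.379330i ; Δ = -0.000001+0.000001i
  [-6]  conj(Y_{7,-6})(Ω₁) = -0.000059+0.000001i ; Y_{7,-6}(Ω₂) = -0.076790-0.258077i ; Δ = +0.000005+0.000015i
  [-5]  conj(Y_{7,-5})(Ω₁) = -0.000374+0.000670i ; Y_{7,-5}(Ω₂) = -0.004945+0.237753i ; Δ = -0.000157-0.000092i
  [-4]  conj(Y_{7,-4})(Ω₁) = +0.003571+0.006023i ; Y_{7,-4}(Ω₂) = -0.094489+0.275144i ; Δ = -0.001994+0.000413i
  [-3]  conj(Y_{7,-3})(Ω₁) = +0.045896-0.000398i ; Y_{7,-3}(Ω₂) = +0.095735-0.128369i ; Δ = +0.004343-0.005930i
  [-2]  conj(Y_{7,-2})(Ω₁) = +0.103113-0.181005i ; Y_{7,-2}(Ω₂) = +0.239436-0.170935i ; Δ = -0.006251-0.060965i
  [-1]  conj(Y_{7,-1})(Ω₁) = -0.292198-0.502740i ; Y_{7,-1}(Ω₂) = -0.122856+0.039354i ; Δ = +0.055683+0.050265i
  [+0]  conj(Y_{7,0})(Ω₁) = -0.652920-0.000000i ; Y_{7,0}(Ω₂) = -0.294291+0.000000i ; Δ = +0.192149+0.000000i
  [+1]  conj(Y_{7,1})(Ω₁) = +0.292198-0.502740i ; Y_{7,1}(Ω₂) = +0.122856+0.039354i ; Δ = +0.055683-0.050265i
  [+2]  conj(Y_{7,2})(Ω₁) = +0.103113+0.181005i ; Y_{7,2}(Ω₂) = +0.239436+0.170935i ; Δ = -0.006251+0.060965i
  [+3]  conj(Y_{7,3})(Ω₁) = -0.045896-0.000398i ; Y_{7,3}(Ω₂) = -0.095735-0.128369i ; Δ = +0.004343+0.005930i
  [+4]  conj(Y_{7,4})(Ω₁) = +0.003571-0.006023i ; Y_{7,4}(Ω₂) = -0.094489-0.275144i ; Δ = -0.001994-0.000413i
  [+5]  conj(Y_{7,5})(Ω₁) = +0.000374+0.000670i ; Y_{7,5}(Ω₂) = +0.004945+0.237753i ; Δ = -0.000157+0.000092i
  [+6]  conj(Y_{7,6})(Ω₁) = -0.000059-0.000001i ; Y_{7,6}(Ω₂) = -0.076790+0.258077i ; Δ = +0.000005-0.000015i
  [+7]  conj(Y_{7,7})(Ω₁) = +0.000001-0.000002i ; Y_{7,7}(Ω₂) = +0.259070-0.379330i ; Δ = -0.000001-0.000001i
Σ over m = +0.295403+0.000000i; ×(4π/15) → +0.247476+0.000000i. Real part: 0.247476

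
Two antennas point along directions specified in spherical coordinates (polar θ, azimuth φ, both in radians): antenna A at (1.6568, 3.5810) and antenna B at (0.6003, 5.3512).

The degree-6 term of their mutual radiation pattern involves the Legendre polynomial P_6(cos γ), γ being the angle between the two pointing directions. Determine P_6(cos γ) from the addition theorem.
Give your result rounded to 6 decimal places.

Expand P_6 via completeness: Σ_{m} conj(Y_{6,m}) at Ω₁ times Y_{6,m} at Ω₂ —
  [-6]  conj(Y_{6,-6})(Ω₁) = (-0.413459, 0.228646) ; Y_{6,-6}(Ω₂) = (0.012093, -0.010007) ; Δ = (-0.002712, 0.006903)
  [-5]  conj(Y_{6,-5})(Ω₁) = (-0.082704, 0.114332) ; Y_{6,-5}(Ω₂) = (-0.004165, -0.079319) ; Δ = (0.009413, 0.006084)
  [-4]  conj(Y_{6,-4})(Ω₁) = (0.059997, -0.317383) ; Y_{6,-4}(Ω₂) = (-0.196392, -0.130459) ; Δ = (-0.053188, 0.054504)
  [-3]  conj(Y_{6,-3})(Ω₁) = (-0.040362, -0.156389) ; Y_{6,-3}(Ω₂) = (-0.409294, 0.147383) ; Δ = (0.039569, 0.058060)
  [-2]  conj(Y_{6,-2})(Ω₁) = (0.179255, 0.216316) ; Y_{6,-2}(Ω₂) = (-0.121443, 0.402298) ; Δ = (-0.108793, 0.045844)
  [-1]  conj(Y_{6,-1})(Ω₁) = (0.152533, 0.071699) ; Y_{6,-1}(Ω₂) = (-0.014586, -0.019640) ; Δ = (-0.000817, -0.004041)
  [+0]  conj(Y_{6,0})(Ω₁) = (-0.269681, -0.000000) ; Y_{6,0}(Ω₂) = (-0.421129, 0.000000) ; Δ = (0.113571, 0.000000)
  [+1]  conj(Y_{6,1})(Ω₁) = (-0.152533, 0.071699) ; Y_{6,1}(Ω₂) = (0.014586, -0.019640) ; Δ = (-0.000817, 0.004041)
  [+2]  conj(Y_{6,2})(Ω₁) = (0.179255, -0.216316) ; Y_{6,2}(Ω₂) = (-0.121443, -0.402298) ; Δ = (-0.108793, -0.045844)
  [+3]  conj(Y_{6,3})(Ω₁) = (0.040362, -0.156389) ; Y_{6,3}(Ω₂) = (0.409294, 0.147383) ; Δ = (0.039569, -0.058060)
  [+4]  conj(Y_{6,4})(Ω₁) = (0.059997, 0.317383) ; Y_{6,4}(Ω₂) = (-0.196392, 0.130459) ; Δ = (-0.053188, -0.054504)
  [+5]  conj(Y_{6,5})(Ω₁) = (0.082704, 0.114332) ; Y_{6,5}(Ω₂) = (0.004165, -0.079319) ; Δ = (0.009413, -0.006084)
  [+6]  conj(Y_{6,6})(Ω₁) = (-0.413459, -0.228646) ; Y_{6,6}(Ω₂) = (0.012093, 0.010007) ; Δ = (-0.002712, -0.006903)
Total Σ_m = (-0.119485, 0.000000). Multiply by 0.966644: (-0.115500, 0.000000). P_6(cos γ) = -0.115500

-0.115500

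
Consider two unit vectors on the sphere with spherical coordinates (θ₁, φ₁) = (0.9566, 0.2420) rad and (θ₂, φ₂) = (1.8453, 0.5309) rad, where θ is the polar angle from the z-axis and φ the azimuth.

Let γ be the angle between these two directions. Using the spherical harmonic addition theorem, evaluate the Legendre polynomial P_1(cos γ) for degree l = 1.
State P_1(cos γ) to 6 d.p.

0.597822

Addition theorem: P_1(cos γ) = (4π/3) Σ_m Y*_{lm}(Ω₁) Y_{lm}(Ω₂), m = −1…1:
  m=-1: (0.274123, 0.067664) × (0.286783, -0.168378) = (0.090007, -0.026751)  (running Σ = (0.090007, -0.026751))
  m=0: (0.281583, -0.000000) × (-0.132445, 0.000000) = (-0.037294, 0.000000)  (running Σ = (0.052713, -0.026751))
  m=1: (-0.274123, 0.067664) × (-0.286783, -0.168378) = (0.090007, 0.026751)  (running Σ = (0.142719, 0.000000))
Total Σ_m = (0.142719, 0.000000). Multiply by 4.188790: (0.597822, 0.000000). P_1(cos γ) = 0.597822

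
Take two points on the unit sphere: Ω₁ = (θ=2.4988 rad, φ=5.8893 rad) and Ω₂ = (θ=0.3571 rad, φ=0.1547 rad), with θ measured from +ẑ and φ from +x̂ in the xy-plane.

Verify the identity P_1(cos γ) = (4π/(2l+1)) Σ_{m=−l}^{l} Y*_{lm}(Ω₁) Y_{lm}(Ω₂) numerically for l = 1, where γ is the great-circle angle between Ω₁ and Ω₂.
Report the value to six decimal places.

-0.571139

Addition theorem: P_1(cos γ) = (4π/3) Σ_m Y*_{lm}(Ω₁) Y_{lm}(Ω₂), m = −1…1:
  m=-1: (0.191242, -0.079481) × (0.119328, -0.018609) = (0.021342, -0.013043)  (running Σ = (0.021342, -0.013043))
  m=0: (-0.391090, -0.000000) × (0.457779, 0.000000) = (-0.179033, -0.000000)  (running Σ = (-0.157691, -0.013043))
  m=1: (-0.191242, -0.079481) × (-0.119328, -0.018609) = (0.021342, 0.013043)  (running Σ = (-0.136349, 0.000000))
Σ over m = (-0.136349, 0.000000); ×(4π/3) → (-0.571139, 0.000000). Real part: -0.571139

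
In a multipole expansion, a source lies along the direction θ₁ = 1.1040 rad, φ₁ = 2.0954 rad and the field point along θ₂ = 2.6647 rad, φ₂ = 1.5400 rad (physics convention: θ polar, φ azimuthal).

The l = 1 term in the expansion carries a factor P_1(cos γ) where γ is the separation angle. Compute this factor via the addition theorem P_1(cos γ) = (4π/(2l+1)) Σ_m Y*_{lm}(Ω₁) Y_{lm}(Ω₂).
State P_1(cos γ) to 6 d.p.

Addition theorem: P_1(cos γ) = (4π/3) Σ_m Y*_{lm}(Ω₁) Y_{lm}(Ω₂), m = −1…1:
  m=-1: -0.154534+0.267041i × +0.004883-0.158514i = +0.041575+0.025800i  (running Σ = +0.041575+0.025800i)
  m=0: +0.219885-0.000000i × -0.434087+0.000000i = -0.095449+0.000000i  (running Σ = -0.053874+0.025800i)
  m=1: +0.154534+0.267041i × -0.004883-0.158514i = +0.041575-0.025800i  (running Σ = -0.012299+0.000000i)
Accumulated sum -0.012299+0.000000i; after 4π/(2l+1) scaling, -0.051518+0.000000i ⇒ P_1 = -0.051518

-0.051518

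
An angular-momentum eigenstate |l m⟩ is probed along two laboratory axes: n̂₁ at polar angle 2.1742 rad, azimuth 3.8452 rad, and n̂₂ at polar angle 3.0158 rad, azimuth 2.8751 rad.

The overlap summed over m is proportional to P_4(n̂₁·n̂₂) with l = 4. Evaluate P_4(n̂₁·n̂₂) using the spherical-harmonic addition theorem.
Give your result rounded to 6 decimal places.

Addition theorem: P_4(cos γ) = (4π/9) Σ_m Y*_{lm}(Ω₁) Y_{lm}(Ω₂), m = −4…4:
  m=-4: -0.192636+0.065373i × +0.000053+0.000096i = -0.000016-0.000015i  (running Σ = -0.000016-0.000015i)
  m=-3: -0.203873+0.340092i × +0.001709+0.001758i = -0.000946+0.000223i  (running Σ = -0.000963+0.000208i)
  m=-2: +0.046318+0.280616i × +0.026711+0.015758i = -0.003185+0.008226i  (running Σ = -0.004148+0.008433i)
  m=-1: -0.125742-0.106688i × +0.220967+0.060321i = -0.021349-0.031159i  (running Σ = -0.025497-0.022726i)
  m=0: -0.320640-0.000000i × +0.780597+0.000000i = -0.250291-0.000000i  (running Σ = -0.275788-0.022726i)
  m=1: +0.125742-0.106688i × -0.220967+0.060321i = -0.021349+0.031159i  (running Σ = -0.297137+0.008433i)
  m=2: +0.046318-0.280616i × +0.026711-0.015758i = -0.003185-0.008226i  (running Σ = -0.300322+0.000208i)
  m=3: +0.203873+0.340092i × -0.001709+0.001758i = -0.000946-0.000223i  (running Σ = -0.301268-0.000015i)
  m=4: -0.192636-0.065373i × +0.000053-0.000096i = -0.000016+0.000015i  (running Σ = -0.301285-0.000000i)
Accumulated sum -0.301285-0.000000i; after 4π/(2l+1) scaling, -0.420673-0.000000i ⇒ P_4 = -0.420673

-0.420673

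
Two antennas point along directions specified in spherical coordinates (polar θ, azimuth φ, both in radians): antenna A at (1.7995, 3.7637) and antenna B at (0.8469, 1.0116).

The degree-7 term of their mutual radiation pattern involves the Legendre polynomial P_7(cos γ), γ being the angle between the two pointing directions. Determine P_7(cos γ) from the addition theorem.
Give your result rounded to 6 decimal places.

Summing Y*_{l m}(θ₁,φ₁)·Y_{l m}(θ₂,φ₂) over m ∈ [−7, 7]; prefactor 4π/(2·7+1) = 0.837758:
  m=-7: Y*=+0.145526+0.389411i  Y=+0.046265-0.047447i  product +0.025209+0.011111i
  m=-6: Y*=+0.300651+0.201761i  Y=+0.214210+0.046461i  product +0.055029+0.057188i
  m=-5: Y*=-0.106650+0.003313i  Y=+0.138005+0.383281i  product -0.015988-0.040420i
  m=-4: Y*=-0.277244+0.212149i  Y=-0.255725+0.325455i  product +0.001853-0.144482i
  m=-3: Y*=-0.000434+0.001426i  Y=-0.072380-0.007759i  product +0.000042-0.000100i
  m=-2: Y*=-0.104965-0.309897i  Y=+0.145858+0.300106i  product +0.077692-0.076702i
  m=-1: Y*=-0.034856-0.024995i  Y=-0.122336+0.195479i  product +0.009150-0.003756i
  m=+0: Y*=+0.318627-0.000000i  Y=+0.273180+0.000000i  product +0.087042+0.000000i
  m=+1: Y*=+0.034856-0.024995i  Y=+0.122336+0.195479i  product +0.009150+0.003756i
  m=+2: Y*=-0.104965+0.309897i  Y=+0.145858-0.300106i  product +0.077692+0.076702i
  m=+3: Y*=+0.000434+0.001426i  Y=+0.072380-0.007759i  product +0.000042+0.000100i
  m=+4: Y*=-0.277244-0.212149i  Y=-0.255725-0.325455i  product +0.001853+0.144482i
  m=+5: Y*=+0.106650+0.003313i  Y=-0.138005+0.383281i  product -0.015988+0.040420i
  m=+6: Y*=+0.300651-0.201761i  Y=+0.214210-0.046461i  product +0.055029-0.057188i
  m=+7: Y*=-0.145526+0.389411i  Y=-0.046265-0.047447i  product +0.025209-0.011111i
Accumulated sum +0.393017+0.000000i; after 4π/(2l+1) scaling, +0.329254+0.000000i ⇒ P_7 = 0.329254

0.329254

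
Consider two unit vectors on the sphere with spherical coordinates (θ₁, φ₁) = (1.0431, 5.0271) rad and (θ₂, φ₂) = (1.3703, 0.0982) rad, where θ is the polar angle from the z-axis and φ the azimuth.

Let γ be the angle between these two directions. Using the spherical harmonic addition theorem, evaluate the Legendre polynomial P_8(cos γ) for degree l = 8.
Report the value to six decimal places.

-0.212446

Addition theorem: P_8(cos γ) = (4π/17) Σ_m Y*_{lm}(Ω₁) Y_{lm}(Ω₂), m = −8…8:
  m=-8: Y*=(-0.129867, 0.093481)  Y=(0.309928, -0.310053)  product (-0.011265, 0.069238)
  m=-7: Y*=(-0.300946, -0.220431)  Y=(0.275440, -0.226129)  product (-0.132739, 0.007337)
  m=-6: Y*=(0.136999, -0.416939)  Y=(-0.112268, 0.075040)  product (0.015906, 0.057089)
  m=-5: Y*=(0.158346, 0.000437)  Y=(-0.310420, 0.165973)  product (-0.049226, 0.026146)
  m=-4: Y*=(-0.081775, -0.253580)  Y=(0.020469, -0.008481)  product (-0.003824, -0.004497)
  m=-3: Y*=(0.249309, -0.180504)  Y=(0.318031, -0.096500)  product (0.061869, -0.081464)
  m=-2: Y*=(-0.098258, -0.071555)  Y=(0.028205, -0.005612)  product (-0.003173, -0.001467)
  m=-1: Y*=(0.102997, -0.316397)  Y=(-0.318378, 0.031366)  product (-0.022868, 0.103964)
  m=+0: Y*=(-0.074142, -0.000000)  Y=(-0.043680, 0.000000)  product (0.003239, 0.000000)
  m=+1: Y*=(-0.102997, -0.316397)  Y=(0.318378, 0.031366)  product (-0.022868, -0.103964)
  m=+2: Y*=(-0.098258, 0.071555)  Y=(0.028205, 0.005612)  product (-0.003173, 0.001467)
  m=+3: Y*=(-0.249309, -0.180504)  Y=(-0.318031, -0.096500)  product (0.061869, 0.081464)
  m=+4: Y*=(-0.081775, 0.253580)  Y=(0.020469, 0.008481)  product (-0.003824, 0.004497)
  m=+5: Y*=(-0.158346, 0.000437)  Y=(0.310420, 0.165973)  product (-0.049226, -0.026146)
  m=+6: Y*=(0.136999, 0.416939)  Y=(-0.112268, -0.075040)  product (0.015906, -0.057089)
  m=+7: Y*=(0.300946, -0.220431)  Y=(-0.275440, -0.226129)  product (-0.132739, -0.007337)
  m=+8: Y*=(-0.129867, -0.093481)  Y=(0.309928, 0.310053)  product (-0.011265, -0.069238)
Total Σ_m = (-0.287401, -0.000000). Multiply by 0.739198: (-0.212446, -0.000000). P_8(cos γ) = -0.212446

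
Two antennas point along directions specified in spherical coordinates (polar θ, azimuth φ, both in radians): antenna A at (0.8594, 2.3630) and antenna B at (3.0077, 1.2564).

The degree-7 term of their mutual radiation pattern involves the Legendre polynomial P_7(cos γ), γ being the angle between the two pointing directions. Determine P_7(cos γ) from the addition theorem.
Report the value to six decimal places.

-0.322135

Term-by-term m-sum for l=7 (normalisation 4π/15 = 0.837758):
  m=-7: -0.048113-0.052930i × -0.000000-0.000000i = +0.000000+0.000000i  (running Σ = +0.000000+0.000000i)
  m=-6: -0.009417+0.230502i × -0.000003+0.000010i = -0.000002-0.000001i  (running Σ = -0.000002-0.000001i)
  m=-5: +0.303615-0.283625i × +0.000183+0.000000i = +0.000056-0.000052i  (running Σ = +0.000053-0.000053i)
  m=-4: -0.400680-0.010910i × -0.000695-0.002146i = +0.000255+0.000868i  (running Σ = +0.000308+0.000815i)
  m=-3: +0.028303+0.029482i × -0.016217+0.011765i = -0.000806-0.000145i  (running Σ = -0.000497+0.000670i)
  m=-2: -0.004711+0.346087i × +0.100358+0.072987i = -0.025733+0.034389i  (running Σ = -0.026230+0.035059i)
  m=-1: +0.143606-0.141665i × +0.149115-0.458558i = -0.043548-0.086976i  (running Σ = -0.069778-0.051917i)
  m=0: +0.293412-0.000000i × -0.834884+0.000000i = -0.244965+0.000000i  (running Σ = -0.314743-0.051917i)
  m=1: -0.143606-0.141665i × -0.149115-0.458558i = -0.043548+0.086976i  (running Σ = -0.358291+0.035059i)
  m=2: -0.004711-0.346087i × +0.100358-0.072987i = -0.025733-0.034389i  (running Σ = -0.384023+0.000670i)
  m=3: -0.028303+0.029482i × +0.016217+0.011765i = -0.000806+0.000145i  (running Σ = -0.384829+0.000815i)
  m=4: -0.400680+0.010910i × -0.000695+0.002146i = +0.000255-0.000868i  (running Σ = -0.384574-0.000053i)
  m=5: -0.303615-0.283625i × -0.000183+0.000000i = +0.000056+0.000052i  (running Σ = -0.384518-0.000001i)
  m=6: -0.009417-0.230502i × -0.000003-0.000010i = -0.000002+0.000001i  (running Σ = -0.384521+0.000000i)
  m=7: +0.048113-0.052930i × +0.000000-0.000000i = +0.000000-0.000000i  (running Σ = -0.384521-0.000000i)
Accumulated sum -0.384521-0.000000i; after 4π/(2l+1) scaling, -0.322135-0.000000i ⇒ P_7 = -0.322135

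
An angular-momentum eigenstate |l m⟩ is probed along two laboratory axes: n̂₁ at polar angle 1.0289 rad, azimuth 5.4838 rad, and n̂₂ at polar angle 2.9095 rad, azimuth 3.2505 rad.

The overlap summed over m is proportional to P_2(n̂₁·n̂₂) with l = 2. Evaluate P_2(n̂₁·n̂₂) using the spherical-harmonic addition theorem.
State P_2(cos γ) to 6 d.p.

Addition theorem: P_2(cos γ) = (4π/5) Σ_m Y*_{lm}(Ω₁) Y_{lm}(Ω₂), m = −2…2:
  m=-2: -0.007930-0.283410i × +0.019954-0.004416i = -0.001410-0.005620i  (running Σ = -0.001410-0.005620i)
  m=-1: +0.237982-0.244734i × +0.171908-0.018796i = +0.036311-0.046545i  (running Σ = +0.034901-0.052165i)
  m=0: -0.063700-0.000000i × +0.580724+0.000000i = -0.036992-0.000000i  (running Σ = -0.002091-0.052165i)
  m=1: -0.237982-0.244734i × -0.171908-0.018796i = +0.036311+0.046545i  (running Σ = +0.034220-0.005620i)
  m=2: -0.007930+0.283410i × +0.019954+0.004416i = -0.001410+0.005620i  (running Σ = +0.032810+0.000000i)
Total Σ_m = +0.032810+0.000000i. Multiply by 2.513274: +0.082461+0.000000i. P_2(cos γ) = 0.082461

0.082461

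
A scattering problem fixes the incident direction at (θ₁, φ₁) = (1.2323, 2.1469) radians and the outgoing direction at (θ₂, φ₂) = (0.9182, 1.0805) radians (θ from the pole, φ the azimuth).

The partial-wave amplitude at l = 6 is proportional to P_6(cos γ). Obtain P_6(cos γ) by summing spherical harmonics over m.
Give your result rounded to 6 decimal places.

0.247918

Addition theorem: P_6(cos γ) = (4π/13) Σ_m Y*_{lm}(Ω₁) Y_{lm}(Ω₂), m = −6…6:
  [-6]  conj(Y_{6,-6})(Ω₁) = 0.32350 + 0.10542j ; Y_{6,-6}(Ω₂) = 0.11909 - 0.02412j ; Δ = 0.04107 + 0.00475j
  [-5]  conj(Y_{6,-5})(Ω₁) = -0.10710 - 0.40088j ; Y_{6,-5}(Ω₂) = 0.20481 + 0.24810j ; Δ = 0.07752 - 0.10868j
  [-4]  conj(Y_{6,-4})(Ω₁) = -0.04027 + 0.04468j ; Y_{6,-4}(Ω₂) = -0.16535 + 0.40181j ; Δ = -0.01129 - 0.02357j
  [-3]  conj(Y_{6,-3})(Ω₁) = -0.32039 - 0.05089j ; Y_{6,-3}(Ω₂) = -0.20851 + 0.02090j ; Δ = 0.06787 + 0.00391j
  [-2]  conj(Y_{6,-2})(Ω₁) = 0.06874 + 0.15451j ; Y_{6,-2}(Ω₂) = 0.13161 + 0.19648j ; Δ = -0.02131 + 0.03384j
  [-1]  conj(Y_{6,-1})(Ω₁) = -0.14714 + 0.22651j ; Y_{6,-1}(Ω₂) = -0.14744 + 0.27623j ; Δ = -0.04087 - 0.07404j
  [+0]  conj(Y_{6,0})(Ω₁) = 0.19438 + 0.00000j ; Y_{6,0}(Ω₂) = 0.15693 + 0.00000j ; Δ = 0.03050 + 0.00000j
  [+1]  conj(Y_{6,1})(Ω₁) = 0.14714 + 0.22651j ; Y_{6,1}(Ω₂) = 0.14744 + 0.27623j ; Δ = -0.04087 + 0.07404j
  [+2]  conj(Y_{6,2})(Ω₁) = 0.06874 - 0.15451j ; Y_{6,2}(Ω₂) = 0.13161 - 0.19648j ; Δ = -0.02131 - 0.03384j
  [+3]  conj(Y_{6,3})(Ω₁) = 0.32039 - 0.05089j ; Y_{6,3}(Ω₂) = 0.20851 + 0.02090j ; Δ = 0.06787 - 0.00391j
  [+4]  conj(Y_{6,4})(Ω₁) = -0.04027 - 0.04468j ; Y_{6,4}(Ω₂) = -0.16535 - 0.40181j ; Δ = -0.01129 + 0.02357j
  [+5]  conj(Y_{6,5})(Ω₁) = 0.10710 - 0.40088j ; Y_{6,5}(Ω₂) = -0.20481 + 0.24810j ; Δ = 0.07752 + 0.10868j
  [+6]  conj(Y_{6,6})(Ω₁) = 0.32350 - 0.10542j ; Y_{6,6}(Ω₂) = 0.11909 + 0.02412j ; Δ = 0.04107 - 0.00475j
Accumulated sum 0.25647 - 0.00000j; after 4π/(2l+1) scaling, 0.24792 - 0.00000j ⇒ P_6 = 0.247918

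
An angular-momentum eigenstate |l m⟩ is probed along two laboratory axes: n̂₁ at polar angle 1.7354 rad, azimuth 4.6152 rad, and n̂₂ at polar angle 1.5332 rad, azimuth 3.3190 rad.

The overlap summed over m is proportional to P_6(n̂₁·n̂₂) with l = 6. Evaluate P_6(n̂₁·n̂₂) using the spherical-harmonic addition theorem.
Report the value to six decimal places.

0.048058

Term-by-term m-sum for l=6 (normalisation 4π/13 = 0.966644):
  [-6]  conj(Y_{6,-6})(Ω₁) = (-0.371632, 0.245150) ; Y_{6,-6}(Ω₂) = (0.233300, -0.420678) ; Δ = (0.016428, 0.213531)
  [-5]  conj(Y_{6,-5})(Ω₁) = (0.119646, 0.226520) ; Y_{6,-5}(Ω₂) = (-0.039595, 0.048589) ; Δ = (-0.015744, -0.003156)
  [-4]  conj(Y_{6,-4})(Ω₁) = (-0.220319, 0.090243) ; Y_{6,-4}(Ω₂) = (-0.265697, 0.228203) ; Δ = (0.037944, -0.074255)
  [-3]  conj(Y_{6,-3})(Ω₁) = (0.079665, 0.265442) ; Y_{6,-3}(Ω₂) = (0.062831, -0.037002) ; Δ = (0.014827, 0.013730)
  [-2]  conj(Y_{6,-2})(Ω₁) = (-0.168080, 0.033089) ; Y_{6,-2}(Ω₂) = (0.297241, -0.110126) ; Δ = (-0.046316, 0.028345)
  [-1]  conj(Y_{6,-1})(Ω₁) = (0.027259, 0.279588) ; Y_{6,-1}(Ω₂) = (-0.075512, 0.013539) ; Δ = (-0.005844, -0.020743)
  [+0]  conj(Y_{6,0})(Ω₁) = (-0.152777, -0.000000) ; Y_{6,0}(Ω₂) = (-0.308456, 0.000000) ; Δ = (0.047125, 0.000000)
  [+1]  conj(Y_{6,1})(Ω₁) = (-0.027259, 0.279588) ; Y_{6,1}(Ω₂) = (0.075512, 0.013539) ; Δ = (-0.005844, 0.020743)
  [+2]  conj(Y_{6,2})(Ω₁) = (-0.168080, -0.033089) ; Y_{6,2}(Ω₂) = (0.297241, 0.110126) ; Δ = (-0.046316, -0.028345)
  [+3]  conj(Y_{6,3})(Ω₁) = (-0.079665, 0.265442) ; Y_{6,3}(Ω₂) = (-0.062831, -0.037002) ; Δ = (0.014827, -0.013730)
  [+4]  conj(Y_{6,4})(Ω₁) = (-0.220319, -0.090243) ; Y_{6,4}(Ω₂) = (-0.265697, -0.228203) ; Δ = (0.037944, 0.074255)
  [+5]  conj(Y_{6,5})(Ω₁) = (-0.119646, 0.226520) ; Y_{6,5}(Ω₂) = (0.039595, 0.048589) ; Δ = (-0.015744, 0.003156)
  [+6]  conj(Y_{6,6})(Ω₁) = (-0.371632, -0.245150) ; Y_{6,6}(Ω₂) = (0.233300, 0.420678) ; Δ = (0.016428, -0.213531)
Accumulated sum (0.049716, 0.000000); after 4π/(2l+1) scaling, (0.048058, 0.000000) ⇒ P_6 = 0.048058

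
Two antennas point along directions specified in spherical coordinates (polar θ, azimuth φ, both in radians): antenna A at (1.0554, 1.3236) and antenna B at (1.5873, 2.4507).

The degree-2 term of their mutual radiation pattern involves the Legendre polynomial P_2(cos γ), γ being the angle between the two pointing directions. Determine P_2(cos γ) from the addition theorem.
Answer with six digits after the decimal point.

-0.299800

Term-by-term m-sum for l=2 (normalisation 4π/5 = 2.513274):
  m=-2: Y*=-0.25742 + 0.13876j  Y=0.07256 + 0.37929j  product -0.07131 - 0.08757j
  m=-1: Y*=0.08107 + 0.32124j  Y=0.00982 + 0.00812j  product -0.00181 + 0.00381j
  m=+0: Y*=-0.08554 + 0.00000j  Y=-0.31513 + 0.00000j  product 0.02696 + 0.00000j
  m=+1: Y*=-0.08107 + 0.32124j  Y=-0.00982 + 0.00812j  product -0.00181 - 0.00381j
  m=+2: Y*=-0.25742 - 0.13876j  Y=0.07256 - 0.37929j  product -0.07131 + 0.08757j
Σ over m = -0.11929 + 0.00000j; ×(4π/5) → -0.29980 + 0.00000j. Real part: -0.299800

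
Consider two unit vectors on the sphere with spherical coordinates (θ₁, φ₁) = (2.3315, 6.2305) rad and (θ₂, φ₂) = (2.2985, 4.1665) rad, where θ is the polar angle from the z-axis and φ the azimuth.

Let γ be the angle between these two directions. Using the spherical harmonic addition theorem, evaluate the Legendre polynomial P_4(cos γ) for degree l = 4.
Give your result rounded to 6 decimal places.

Expand P_4 via completeness: Σ_{m} conj(Y_{4,m}) at Ω₁ times Y_{4,m} at Ω₂ —
  [-4]  conj(Y_{4,-4})(Ω₁) = 0.11913 - 0.02548j ; Y_{4,-4}(Ω₂) = -0.07912 + 0.11254j ; Δ = -0.00656 + 0.01542j
  [-3]  conj(Y_{4,-3})(Ω₁) = -0.32388 + 0.05162j ; Y_{4,-3}(Ω₂) = -0.34585 - 0.02316j ; Δ = 0.11321 - 0.01035j
  [-2]  conj(Y_{4,-2})(Ω₁) = 0.40620 - 0.04296j ; Y_{4,-2}(Ω₂) = -0.18028 - 0.34711j ; Δ = -0.08814 - 0.13325j
  [-1]  conj(Y_{4,-1})(Ω₁) = -0.07720 + 0.00407j ; Y_{4,-1}(Ω₂) = 0.01184 - 0.01949j ; Δ = -0.00083 + 0.00155j
  [+0]  conj(Y_{4,0})(Ω₁) = -0.35460 + 0.00000j ; Y_{4,0}(Ω₂) = -0.36198 + 0.00000j ; Δ = 0.12836 + 0.00000j
  [+1]  conj(Y_{4,1})(Ω₁) = 0.07720 + 0.00407j ; Y_{4,1}(Ω₂) = -0.01184 - 0.01949j ; Δ = -0.00083 - 0.00155j
  [+2]  conj(Y_{4,2})(Ω₁) = 0.40620 + 0.04296j ; Y_{4,2}(Ω₂) = -0.18028 + 0.34711j ; Δ = -0.08814 + 0.13325j
  [+3]  conj(Y_{4,3})(Ω₁) = 0.32388 + 0.05162j ; Y_{4,3}(Ω₂) = 0.34585 - 0.02316j ; Δ = 0.11321 + 0.01035j
  [+4]  conj(Y_{4,4})(Ω₁) = 0.11913 + 0.02548j ; Y_{4,4}(Ω₂) = -0.07912 - 0.11254j ; Δ = -0.00656 - 0.01542j
Σ over m = 0.16371 + 0.00000j; ×(4π/9) → 0.22858 + 0.00000j. Real part: 0.228580

0.228580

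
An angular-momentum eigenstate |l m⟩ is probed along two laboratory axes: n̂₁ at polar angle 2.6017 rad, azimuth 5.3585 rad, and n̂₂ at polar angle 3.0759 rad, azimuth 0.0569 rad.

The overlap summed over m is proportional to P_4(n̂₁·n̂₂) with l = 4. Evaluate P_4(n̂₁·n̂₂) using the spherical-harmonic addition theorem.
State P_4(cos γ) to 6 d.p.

0.066728

Addition theorem: P_4(cos γ) = (4π/9) Σ_m Y*_{lm}(Ω₁) Y_{lm}(Ω₂), m = −4…4:
  term(m=-4) = (-0.000000, 0.000000)   from Y*(Ω₁)=(-0.026226, 0.016338), Y(Ω₂)=(0.000008, -0.000002)
  term(m=-3) = (-0.000051, -0.000010)   from Y*(Ω₁)=(0.136095, 0.052401), Y(Ω₂)=(-0.000348, 0.000060)
  term(m=-2) = (-0.001207, -0.002917)   from Y*(Ω₁)=(-0.100883, -0.352723), Y(Ω₂)=(0.008550, -0.000977)
  term(m=-1) = (0.030664, -0.045877)   from Y*(Ω₁)=(-0.270066, 0.358136), Y(Ω₂)=(-0.122822, 0.006996)
  term(m=+0) = (-0.011023, -0.000000)   from Y*(Ω₁)=(-0.013311, -0.000000), Y(Ω₂)=(0.828119, 0.000000)
  term(m=+1) = (0.030664, 0.045877)   from Y*(Ω₁)=(0.270066, 0.358136), Y(Ω₂)=(0.122822, 0.006996)
  term(m=+2) = (-0.001207, 0.002917)   from Y*(Ω₁)=(-0.100883, 0.352723), Y(Ω₂)=(0.008550, 0.000977)
  term(m=+3) = (-0.000051, 0.000010)   from Y*(Ω₁)=(-0.136095, 0.052401), Y(Ω₂)=(0.000348, 0.000060)
  term(m=+4) = (-0.000000, -0.000000)   from Y*(Ω₁)=(-0.026226, -0.016338), Y(Ω₂)=(0.000008, 0.000002)
Total Σ_m = (0.047790, 0.000000). Multiply by 1.396263: (0.066728, 0.000000). P_4(cos γ) = 0.066728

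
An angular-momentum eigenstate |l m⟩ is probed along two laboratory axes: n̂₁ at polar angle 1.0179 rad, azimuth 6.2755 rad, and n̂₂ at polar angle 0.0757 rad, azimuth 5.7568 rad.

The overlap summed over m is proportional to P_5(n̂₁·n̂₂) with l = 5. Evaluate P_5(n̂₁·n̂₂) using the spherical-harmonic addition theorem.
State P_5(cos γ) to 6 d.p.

-0.101710

Term-by-term m-sum for l=5 (normalisation 4π/11 = 1.142397):
  [-5]  conj(Y_{5,-5})(Ω₁) = (0.207008, -0.007959) ; Y_{5,-5}(Ω₂) = (-0.000001, 0.000001) ; Δ = (-0.000000, 0.000000)
  [-4]  conj(Y_{5,-4})(Ω₁) = (0.404069, -0.012426) ; Y_{5,-4}(Ω₂) = (-0.000024, 0.000041) ; Δ = (-0.000009, 0.000017)
  [-3]  conj(Y_{5,-3})(Ω₁) = (0.315909, -0.007285) ; Y_{5,-3}(Ω₂) = (-0.000010, 0.001189) ; Δ = (0.000006, 0.000376)
  [-2]  conj(Y_{5,-2})(Ω₁) = (-0.111263, 0.001710) ; Y_{5,-2}(Ω₂) = (0.009490, 0.016651) ; Δ = (-0.001084, -0.001836)
  [-1]  conj(Y_{5,-1})(Ω₁) = (-0.344451, 0.002647) ; Y_{5,-1}(Ω₂) = (0.164206, 0.095415) ; Δ = (-0.056813, -0.032431)
  [+0]  conj(Y_{5,0})(Ω₁) = (0.029885, -0.000000) ; Y_{5,0}(Ω₂) = (0.895812, 0.000000) ; Δ = (0.026772, 0.000000)
  [+1]  conj(Y_{5,1})(Ω₁) = (0.344451, 0.002647) ; Y_{5,1}(Ω₂) = (-0.164206, 0.095415) ; Δ = (-0.056813, 0.032431)
  [+2]  conj(Y_{5,2})(Ω₁) = (-0.111263, -0.001710) ; Y_{5,2}(Ω₂) = (0.009490, -0.016651) ; Δ = (-0.001084, 0.001836)
  [+3]  conj(Y_{5,3})(Ω₁) = (-0.315909, -0.007285) ; Y_{5,3}(Ω₂) = (0.000010, 0.001189) ; Δ = (0.000006, -0.000376)
  [+4]  conj(Y_{5,4})(Ω₁) = (0.404069, 0.012426) ; Y_{5,4}(Ω₂) = (-0.000024, -0.000041) ; Δ = (-0.000009, -0.000017)
  [+5]  conj(Y_{5,5})(Ω₁) = (-0.207008, -0.007959) ; Y_{5,5}(Ω₂) = (0.000001, 0.000001) ; Δ = (-0.000000, -0.000000)
Accumulated sum (-0.089032, -0.000000); after 4π/(2l+1) scaling, (-0.101710, -0.000000) ⇒ P_5 = -0.101710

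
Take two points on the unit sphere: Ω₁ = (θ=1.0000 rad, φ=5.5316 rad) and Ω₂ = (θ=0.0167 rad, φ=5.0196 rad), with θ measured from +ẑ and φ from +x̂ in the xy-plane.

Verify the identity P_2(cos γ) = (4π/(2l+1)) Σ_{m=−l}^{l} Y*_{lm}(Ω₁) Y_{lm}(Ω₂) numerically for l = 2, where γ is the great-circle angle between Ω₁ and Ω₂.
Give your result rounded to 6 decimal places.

Expand P_2 via completeness: Σ_{m} conj(Y_{2,m}) at Ω₁ times Y_{2,m} at Ω₂ —
  [-2]  conj(Y_{2,-2})(Ω₁) = +0.018482-0.272885i ; Y_{2,-2}(Ω₂) = -0.000088+0.000062i ; Δ = +0.000015+0.000025i
  [-1]  conj(Y_{2,-1})(Ω₁) = +0.256617-0.239825i ; Y_{2,-1}(Ω₂) = +0.003901+0.012295i ; Δ = +0.003950+0.002220i
  [+0]  conj(Y_{2,0})(Ω₁) = -0.039178-0.000000i ; Y_{2,0}(Ω₂) = +0.630519+0.000000i ; Δ = -0.024702-0.000000i
  [+1]  conj(Y_{2,1})(Ω₁) = -0.256617-0.239825i ; Y_{2,1}(Ω₂) = -0.003901+0.012295i ; Δ = +0.003950-0.002220i
  [+2]  conj(Y_{2,2})(Ω₁) = +0.018482+0.272885i ; Y_{2,2}(Ω₂) = -0.000088-0.000062i ; Δ = +0.000015-0.000025i
Accumulated sum -0.016772+0.000000i; after 4π/(2l+1) scaling, -0.042154+0.000000i ⇒ P_2 = -0.042154

-0.042154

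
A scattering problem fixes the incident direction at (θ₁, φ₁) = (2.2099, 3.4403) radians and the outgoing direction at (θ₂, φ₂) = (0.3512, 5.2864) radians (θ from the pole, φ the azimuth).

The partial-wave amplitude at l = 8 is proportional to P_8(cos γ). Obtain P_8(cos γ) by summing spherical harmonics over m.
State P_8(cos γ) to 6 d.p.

0.283704

Addition theorem: P_8(cos γ) = (4π/17) Σ_m Y*_{lm}(Ω₁) Y_{lm}(Ω₂), m = −8…8:
  m=-8: Y*=-0.06484 + 0.06064j  Y=-0.00001 + 0.00010j  product -0.00001 - 0.00001j
  m=-7: Y*=-0.13116 + 0.22899j  Y=0.00085 + 0.00071j  product -0.00027 + 0.00010j
  m=-6: Y*=-0.09586 + 0.42579j  Y=0.00728 - 0.00227j  product 0.00027 + 0.00332j
  m=-5: Y*=0.02914 + 0.37641j  Y=0.01009 - 0.03624j  product 0.01394 + 0.00274j
  m=-4: Y*=-0.00116 - 0.00294j  Y=-0.08990 - 0.10142j  product -0.00019 + 0.00038j
  m=-3: Y*=-0.22106 - 0.27636j  Y=-0.34306 + 0.05228j  product 0.09029 + 0.08325j
  m=-2: Y*=-0.15810 - 0.10756j  Y=-0.23398 + 0.52008j  product 0.09293 - 0.05706j
  m=-1: Y*=0.26349 + 0.08113j  Y=0.22111 + 0.34193j  product 0.03052 + 0.10803j
  m=+0: Y*=0.23684 + 0.00000j  Y=-0.30036 + 0.00000j  product -0.07114 + 0.00000j
  m=+1: Y*=-0.26349 + 0.08113j  Y=-0.22111 + 0.34193j  product 0.03052 - 0.10803j
  m=+2: Y*=-0.15810 + 0.10756j  Y=-0.23398 - 0.52008j  product 0.09293 + 0.05706j
  m=+3: Y*=0.22106 - 0.27636j  Y=0.34306 + 0.05228j  product 0.09029 - 0.08325j
  m=+4: Y*=-0.00116 + 0.00294j  Y=-0.08990 + 0.10142j  product -0.00019 - 0.00038j
  m=+5: Y*=-0.02914 + 0.37641j  Y=-0.01009 - 0.03624j  product 0.01394 - 0.00274j
  m=+6: Y*=-0.09586 - 0.42579j  Y=0.00728 + 0.00227j  product 0.00027 - 0.00332j
  m=+7: Y*=0.13116 + 0.22899j  Y=-0.00085 + 0.00071j  product -0.00027 - 0.00010j
  m=+8: Y*=-0.06484 - 0.06064j  Y=-0.00001 - 0.00010j  product -0.00001 + 0.00001j
Σ over m = 0.38380 + 0.00000j; ×(4π/17) → 0.28370 + 0.00000j. Real part: 0.283704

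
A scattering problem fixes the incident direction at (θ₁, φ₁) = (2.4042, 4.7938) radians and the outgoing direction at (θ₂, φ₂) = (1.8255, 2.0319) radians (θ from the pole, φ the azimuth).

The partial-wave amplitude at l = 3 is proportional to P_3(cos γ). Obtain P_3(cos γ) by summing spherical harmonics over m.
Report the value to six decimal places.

0.444379

Expand P_3 via completeness: Σ_{m} conj(Y_{3,m}) at Ω₁ times Y_{3,m} at Ω₂ —
  m=-3: (-0.030666, 0.123053) × (0.371505, 0.070479) = (-0.020065, 0.043553)  (running Σ = (-0.020065, 0.043553))
  m=-2: (0.337466, 0.055438) × (0.145670, -0.192182) = (0.059813, -0.056779)  (running Σ = (0.039748, -0.013226))
  m=-1: (0.030741, -0.376765) × (0.094985, 0.191185) = (0.074952, -0.029910)  (running Σ = (0.114699, -0.043136))
  m=0: (0.071915, -0.000000) × (0.252230, 0.000000) = (0.018139, 0.000000)  (running Σ = (0.132839, -0.043136))
  m=1: (-0.030741, -0.376765) × (-0.094985, 0.191185) = (0.074952, 0.029910)  (running Σ = (0.207790, -0.013226))
  m=2: (0.337466, -0.055438) × (0.145670, 0.192182) = (0.059813, 0.056779)  (running Σ = (0.267603, 0.043553))
  m=3: (0.030666, 0.123053) × (-0.371505, 0.070479) = (-0.020065, -0.043553)  (running Σ = (0.247538, 0.000000))
Total Σ_m = (0.247538, 0.000000). Multiply by 1.795196: (0.444379, 0.000000). P_3(cos γ) = 0.444379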